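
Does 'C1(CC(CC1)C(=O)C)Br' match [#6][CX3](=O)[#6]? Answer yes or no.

Yes

The pattern [#6][CX3](=O)[#6] describes a carbonyl carbon (no H) flanked by two carbons — a ketone.
The molecule carries an acetyl/ketone group (-C(=O)CH3), whose atoms satisfy every constraint of the query, so the pattern matches.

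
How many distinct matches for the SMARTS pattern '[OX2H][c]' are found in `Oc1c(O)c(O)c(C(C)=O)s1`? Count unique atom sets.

[OX2H][c] is the SMARTS for a phenol: a hydroxyl oxygen attached to an aromatic carbon.
The molecule carries 3 separate instances of a hydroxyl group (-OH) meeting every constraint; each maps to a distinct set of atoms, giving 3 matches.

3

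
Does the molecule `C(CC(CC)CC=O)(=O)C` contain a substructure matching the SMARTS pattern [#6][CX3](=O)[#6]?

Yes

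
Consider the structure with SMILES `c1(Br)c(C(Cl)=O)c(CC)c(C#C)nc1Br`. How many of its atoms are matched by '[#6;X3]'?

6

The query [#6;X3] means: any carbon (aromatic or not) with three total connections.
Check the 15 heavy atoms by environment: 1× n (aromatic, X2) → no; 5× c (aromatic, X3) → match; 2× C (X4) → no; 2× Br (X1) → no; 2× C (X2) → no; 1× C (X3) → match; 1× O (X1) → no; 1× Cl (X1) → no.
Summing the matching environments: 5 + 1 = 6 matching atoms.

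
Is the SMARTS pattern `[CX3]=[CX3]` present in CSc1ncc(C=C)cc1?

Yes

The pattern [CX3]=[CX3] describes a non-aromatic C=C double bond between two sp2 carbons — an alkene.
The molecule carries a vinyl group (-CH=CH2), whose atoms satisfy every constraint of the query, so the pattern matches.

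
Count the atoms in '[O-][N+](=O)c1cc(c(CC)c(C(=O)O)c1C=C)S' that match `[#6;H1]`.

2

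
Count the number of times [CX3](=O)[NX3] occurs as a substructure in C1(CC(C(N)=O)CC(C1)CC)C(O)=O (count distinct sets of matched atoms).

1

[CX3](=O)[NX3] is the SMARTS for an amide: a carbonyl carbon bonded to a trivalent nitrogen.
Exactly one fragment in the molecule meets all constraints, giving 1 match.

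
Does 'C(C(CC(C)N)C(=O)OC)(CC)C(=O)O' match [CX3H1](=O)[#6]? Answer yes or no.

The pattern [CX3H1](=O)[#6] describes an sp2 carbon with one H, double-bonded to O and single-bonded to carbon — an aldehyde.
The closest candidate here is a carboxylic acid group (-C(=O)OH), but the carbonyl carbon has H0 and is bonded to O, not H1. No other fragment satisfies the full query, so there is no match.

No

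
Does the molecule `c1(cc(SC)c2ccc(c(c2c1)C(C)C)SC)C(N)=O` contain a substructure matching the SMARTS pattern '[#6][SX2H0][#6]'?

Yes

The pattern [#6][SX2H0][#6] describes an aliphatic sulfur bridging two carbons with no H on the sulfur — a thioether.
The molecule carries a methylthio ether (-SCH3), whose atoms satisfy every constraint of the query, so the pattern matches.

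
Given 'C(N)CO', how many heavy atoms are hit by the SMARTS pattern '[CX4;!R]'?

Check the 4 heavy atoms by environment: 2× C (X4, acyclic) → match; 1× N (X3, acyclic) → no; 1× O (X2, acyclic) → no.
That gives 2 matching atoms.

2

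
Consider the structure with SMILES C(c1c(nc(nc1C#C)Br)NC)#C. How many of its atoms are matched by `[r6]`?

6

The query [r6] means: r6 matches atoms in a six-membered ring.
Check the 13 heavy atoms by environment: 2× n (aromatic, in 6-ring) → match; 4× c (aromatic, in 6-ring) → match; 1× N (acyclic) → no; 5× C (acyclic) → no; 1× Br (acyclic) → no.
Summing the matching environments: 2 + 4 = 6 matching atoms.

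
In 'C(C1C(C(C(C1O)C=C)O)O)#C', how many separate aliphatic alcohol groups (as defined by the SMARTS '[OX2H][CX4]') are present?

3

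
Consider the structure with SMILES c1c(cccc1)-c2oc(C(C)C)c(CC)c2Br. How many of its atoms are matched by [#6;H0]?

5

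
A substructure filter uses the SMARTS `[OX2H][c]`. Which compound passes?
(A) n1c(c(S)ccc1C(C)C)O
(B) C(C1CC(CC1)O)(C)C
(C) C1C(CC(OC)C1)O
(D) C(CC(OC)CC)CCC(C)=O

[OX2H][c] describes a hydroxyl oxygen attached to an aromatic carbon (a phenol).
(A) contains a hydroxyl group (-OH), which satisfies every atom and bond constraint.
(B) has a hydroxyl group (-OH) but the -OH is on an aliphatic carbon, not an aromatic c.
(C) has a hydroxyl group (-OH) but the -OH is on an aliphatic carbon, not an aromatic c.
(D) has a methoxy ether (-OCH3) but the oxygen has H0, not H1.
So the answer is (A).

A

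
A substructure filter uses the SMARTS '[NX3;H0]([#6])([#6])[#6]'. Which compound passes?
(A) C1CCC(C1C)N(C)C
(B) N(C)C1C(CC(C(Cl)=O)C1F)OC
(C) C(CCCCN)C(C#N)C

A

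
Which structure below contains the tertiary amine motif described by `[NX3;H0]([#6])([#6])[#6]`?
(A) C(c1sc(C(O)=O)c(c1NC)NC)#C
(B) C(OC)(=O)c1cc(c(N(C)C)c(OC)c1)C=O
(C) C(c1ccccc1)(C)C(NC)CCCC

B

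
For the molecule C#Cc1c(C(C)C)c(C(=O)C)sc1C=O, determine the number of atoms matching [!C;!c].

The query [!C;!c] means: neither aliphatic nor aromatic carbon — same as [!#6].
Check the 15 heavy atoms by environment: 1× s (aromatic) → match; 4× c (aromatic) → no; 8× C → no; 2× O → match.
Summing the matching environments: 1 + 2 = 3 matching atoms.

3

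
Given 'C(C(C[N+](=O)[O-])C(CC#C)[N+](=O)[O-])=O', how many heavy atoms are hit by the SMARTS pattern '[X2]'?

The query [X2] means: any atom with exactly two total connections (bonds + H).
Check the 14 heavy atoms by environment: 4× C (X4) → no; 2× C (X2) → match; 2× N (charge +1, X3) → no; 2× O (charge -1, X1) → no; 3× O (X1) → no; 1× C (X3) → no.
That gives 2 matching atoms.

2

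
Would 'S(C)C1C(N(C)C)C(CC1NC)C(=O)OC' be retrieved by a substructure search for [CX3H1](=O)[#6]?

The pattern [CX3H1](=O)[#6] describes an sp2 carbon with one H, double-bonded to O and single-bonded to carbon — an aldehyde.
The closest candidate here is a methyl-ester group (-C(=O)OCH3), but the carbonyl carbon has H0, not H1. No other fragment satisfies the full query, so there is no match.

No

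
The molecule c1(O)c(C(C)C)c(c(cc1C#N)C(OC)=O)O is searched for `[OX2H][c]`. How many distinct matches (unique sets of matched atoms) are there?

2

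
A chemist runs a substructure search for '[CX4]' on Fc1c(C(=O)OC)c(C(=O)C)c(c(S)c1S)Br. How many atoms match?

2

The query [CX4] means: C with X4: aliphatic carbon with exactly 4 total connections (bonds + H).
Check the 17 heavy atoms by environment: 6× c (aromatic, X3) → no; 1× F (X1) → no; 2× S (X2) → no; 1× Br (X1) → no; 2× C (X3) → no; 2× O (X1) → no; 1× O (X2) → no; 2× C (X4) → match.
That gives 2 matching atoms.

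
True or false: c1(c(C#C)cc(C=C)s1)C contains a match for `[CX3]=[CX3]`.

True

The pattern [CX3]=[CX3] describes a non-aromatic C=C double bond between two sp2 carbons — an alkene.
The molecule carries a vinyl group (-CH=CH2), whose atoms satisfy every constraint of the query, so the pattern matches.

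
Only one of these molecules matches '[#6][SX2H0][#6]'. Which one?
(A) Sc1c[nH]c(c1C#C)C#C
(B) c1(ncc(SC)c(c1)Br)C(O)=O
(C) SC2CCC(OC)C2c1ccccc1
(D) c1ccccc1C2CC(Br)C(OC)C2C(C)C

[#6][SX2H0][#6] describes an aliphatic sulfur bridging two carbons with no H on the sulfur (a thioether).
(A) has a thiol (-SH) but the sulfur has H1, not H0 bridging two carbons.
(B) contains a methylthio ether (-SCH3), which satisfies every atom and bond constraint.
(C) has a methoxy ether (-OCH3) but the bridging atom is O, not S.
(D) has a methoxy ether (-OCH3) but the bridging atom is O, not S.
So the answer is (B).

B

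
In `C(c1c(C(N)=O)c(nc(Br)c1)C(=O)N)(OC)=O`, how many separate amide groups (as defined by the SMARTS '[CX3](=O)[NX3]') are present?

2

[CX3](=O)[NX3] is the SMARTS for an amide: a carbonyl carbon bonded to a trivalent nitrogen.
The molecule carries 2 separate instances of a primary amide (-C(=O)NH2) meeting every constraint; each maps to a distinct set of atoms, giving 2 matches.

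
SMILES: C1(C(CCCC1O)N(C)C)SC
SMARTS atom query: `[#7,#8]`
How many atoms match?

The query [#7,#8] means: nitrogen or oxygen (comma = OR).
Check the 12 heavy atoms by environment: 9× C → no; 1× N → match; 1× O → match; 1× S → no.
Summing the matching environments: 1 + 1 = 2 matching atoms.

2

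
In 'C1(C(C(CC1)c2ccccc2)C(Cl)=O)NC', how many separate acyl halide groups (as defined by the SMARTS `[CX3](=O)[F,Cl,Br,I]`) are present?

1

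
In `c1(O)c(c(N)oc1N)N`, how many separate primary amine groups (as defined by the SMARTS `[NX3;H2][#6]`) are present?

3

[NX3;H2][#6] is the SMARTS for a primary amine: a trivalent nitrogen with two H attached to carbon.
The molecule carries 3 separate instances of a primary amino group (-NH2) meeting every constraint; each maps to a distinct set of atoms, giving 3 matches.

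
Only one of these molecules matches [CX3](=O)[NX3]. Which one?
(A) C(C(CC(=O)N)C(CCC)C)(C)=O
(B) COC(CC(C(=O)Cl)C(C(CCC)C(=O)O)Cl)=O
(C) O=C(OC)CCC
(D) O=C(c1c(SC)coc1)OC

A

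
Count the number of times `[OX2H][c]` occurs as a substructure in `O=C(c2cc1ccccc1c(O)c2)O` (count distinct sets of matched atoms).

[OX2H][c] is the SMARTS for a phenol: a hydroxyl oxygen attached to an aromatic carbon.
Exactly one fragment in the molecule meets all constraints, giving 1 match.

1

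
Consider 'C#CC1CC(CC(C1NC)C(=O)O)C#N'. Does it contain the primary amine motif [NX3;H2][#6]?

The pattern [NX3;H2][#6] describes a trivalent nitrogen with two H attached to carbon — a primary amine.
The closest candidate here is a nitrile (-C#N), but the nitrogen is NX1 (triple-bonded), not NX3 with two H. No other fragment satisfies the full query, so there is no match.

No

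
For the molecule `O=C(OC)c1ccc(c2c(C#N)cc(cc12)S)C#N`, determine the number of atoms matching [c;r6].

10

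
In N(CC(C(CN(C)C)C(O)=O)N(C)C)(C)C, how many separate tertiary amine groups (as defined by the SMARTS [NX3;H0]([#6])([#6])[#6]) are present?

3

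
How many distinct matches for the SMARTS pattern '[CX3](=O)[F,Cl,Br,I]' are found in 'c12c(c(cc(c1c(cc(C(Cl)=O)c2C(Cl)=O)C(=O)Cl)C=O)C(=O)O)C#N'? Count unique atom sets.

3

[CX3](=O)[F,Cl,Br,I] is the SMARTS for an acyl halide: a carbonyl carbon bonded to a halogen.
The molecule carries 3 separate instances of an acyl chloride (-C(=O)Cl) meeting every constraint; each maps to a distinct set of atoms, giving 3 matches.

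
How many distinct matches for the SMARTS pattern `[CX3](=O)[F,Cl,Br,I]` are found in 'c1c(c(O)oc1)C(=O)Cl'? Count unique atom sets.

[CX3](=O)[F,Cl,Br,I] is the SMARTS for an acyl halide: a carbonyl carbon bonded to a halogen.
Exactly one fragment in the molecule meets all constraints, giving 1 match.

1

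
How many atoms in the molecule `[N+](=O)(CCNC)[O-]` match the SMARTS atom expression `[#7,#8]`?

The query [#7,#8] means: nitrogen or oxygen (comma = OR).
Check the 7 heavy atoms by environment: 3× C → no; 1× N → match; 1× N (charge +1) → match; 1× O (charge -1) → match; 1× O → match.
Summing the matching environments: 1 + 1 + 1 + 1 = 4 matching atoms.

4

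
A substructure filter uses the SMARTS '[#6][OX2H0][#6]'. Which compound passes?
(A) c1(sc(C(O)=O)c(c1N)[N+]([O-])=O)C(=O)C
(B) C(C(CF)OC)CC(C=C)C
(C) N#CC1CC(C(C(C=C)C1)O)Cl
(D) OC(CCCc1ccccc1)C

B

[#6][OX2H0][#6] describes an aliphatic oxygen bridging two carbons with no H on the oxygen (an ether).
(A) has a carboxylic acid group (-C(=O)OH) but the -OH oxygen has H1; the =O is OX1, not OX2.
(B) contains a methoxy ether (-OCH3), which satisfies every atom and bond constraint.
(C) has a hydroxyl group (-OH) but the oxygen has H1, not H0 bridging two carbons.
(D) has a hydroxyl group (-OH) but the oxygen has H1, not H0 bridging two carbons.
So the answer is (B).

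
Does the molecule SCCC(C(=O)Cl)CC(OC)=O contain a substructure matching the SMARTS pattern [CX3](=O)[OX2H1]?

The pattern [CX3](=O)[OX2H1] describes an sp2 carbon double-bonded to O and single-bonded to an -OH oxygen — a carboxylic acid.
The closest candidate here is a methyl-ester group (-C(=O)OCH3), but the singly-bonded O has no H (OX2H0, not OX2H1). No other fragment satisfies the full query, so there is no match.

No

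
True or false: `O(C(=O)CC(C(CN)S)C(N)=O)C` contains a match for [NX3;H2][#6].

True

The pattern [NX3;H2][#6] describes a trivalent nitrogen with two H attached to carbon — a primary amine.
The molecule carries a primary amino group (-NH2), whose atoms satisfy every constraint of the query, so the pattern matches.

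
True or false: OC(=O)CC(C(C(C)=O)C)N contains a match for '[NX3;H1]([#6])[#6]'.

False

The pattern [NX3;H1]([#6])[#6] describes a trivalent nitrogen with one H, bonded to two carbons — a secondary amine.
The closest candidate here is a primary amino group (-NH2), but the nitrogen has H2 and only one carbon neighbour. No other fragment satisfies the full query, so there is no match.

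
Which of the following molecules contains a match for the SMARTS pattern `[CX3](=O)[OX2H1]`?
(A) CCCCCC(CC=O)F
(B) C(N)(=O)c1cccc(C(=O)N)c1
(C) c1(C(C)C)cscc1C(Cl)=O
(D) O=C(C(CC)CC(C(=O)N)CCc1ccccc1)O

[CX3](=O)[OX2H1] describes an sp2 carbon double-bonded to O and single-bonded to an -OH oxygen (a carboxylic acid).
(A) has an aldehyde (-CHO) but there is no singly-bonded oxygen on the carbonyl carbon.
(B) has a primary amide (-C(=O)NH2) but the carbonyl is bonded to N, not to an -OH oxygen.
(C) has an acyl chloride (-C(=O)Cl) but the carbonyl is bonded to Cl, not to an -OH oxygen.
(D) contains a carboxylic acid group (-C(=O)OH), which satisfies every atom and bond constraint.
So the answer is (D).

D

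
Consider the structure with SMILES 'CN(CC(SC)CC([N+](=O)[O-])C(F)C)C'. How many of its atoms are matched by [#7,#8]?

4

The query [#7,#8] means: nitrogen or oxygen (comma = OR).
Check the 15 heavy atoms by environment: 9× C → no; 1× N → match; 1× N (charge +1) → match; 1× O (charge -1) → match; 1× O → match; 1× S → no; 1× F → no.
Summing the matching environments: 1 + 1 + 1 + 1 = 4 matching atoms.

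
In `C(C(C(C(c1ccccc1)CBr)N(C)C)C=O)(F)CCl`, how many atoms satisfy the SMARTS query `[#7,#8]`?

2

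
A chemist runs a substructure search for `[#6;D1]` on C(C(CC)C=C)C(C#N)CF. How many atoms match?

The query [#6;D1] means: carbon bonded to exactly one heavy atom.
Check the 11 heavy atoms by environment: 2× C (D1) → match; 5× C (D2) → no; 2× C (D3) → no; 1× F (D1) → no; 1× N (D1) → no.
That gives 2 matching atoms.

2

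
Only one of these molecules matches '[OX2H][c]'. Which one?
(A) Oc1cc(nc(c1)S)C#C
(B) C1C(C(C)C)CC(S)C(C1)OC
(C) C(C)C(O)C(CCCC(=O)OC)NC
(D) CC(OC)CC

A

[OX2H][c] describes a hydroxyl oxygen attached to an aromatic carbon (a phenol).
(A) contains a hydroxyl group (-OH), which satisfies every atom and bond constraint.
(B) has a methoxy ether (-OCH3) but the oxygen has H0, not H1.
(C) has a hydroxyl group (-OH) but the -OH is on an aliphatic carbon, not an aromatic c.
(D) has a methoxy ether (-OCH3) but the oxygen has H0, not H1.
So the answer is (A).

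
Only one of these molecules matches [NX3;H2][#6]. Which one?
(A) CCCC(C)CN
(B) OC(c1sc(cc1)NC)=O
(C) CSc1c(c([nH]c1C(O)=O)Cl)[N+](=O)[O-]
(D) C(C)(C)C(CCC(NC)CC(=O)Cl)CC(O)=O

A

[NX3;H2][#6] describes a trivalent nitrogen with two H attached to carbon (a primary amine).
(A) contains a primary amino group (-NH2), which satisfies every atom and bond constraint.
(B) has an N-methylamino group (-NHCH3) but the nitrogen bears two carbons and only one H (H1), not H2.
(C) has a nitro group (-[N+](=O)[O-]) but the nitrogen is [N+] with no H, not NX3H2.
(D) has an N-methylamino group (-NHCH3) but the nitrogen bears two carbons and only one H (H1), not H2.
So the answer is (A).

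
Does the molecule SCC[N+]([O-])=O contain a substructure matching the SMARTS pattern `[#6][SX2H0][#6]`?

No

The pattern [#6][SX2H0][#6] describes an aliphatic sulfur bridging two carbons with no H on the sulfur — a thioether.
The closest candidate here is a thiol (-SH), but the sulfur has H1, not H0 bridging two carbons. No other fragment satisfies the full query, so there is no match.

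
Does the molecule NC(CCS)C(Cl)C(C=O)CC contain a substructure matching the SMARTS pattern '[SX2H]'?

Yes

The pattern [SX2H] describes an aliphatic sulfur with two connections, one being H — a thiol.
The molecule carries a thiol (-SH), whose atoms satisfy every constraint of the query, so the pattern matches.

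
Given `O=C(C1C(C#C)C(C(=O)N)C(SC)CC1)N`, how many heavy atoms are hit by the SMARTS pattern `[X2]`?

3

The query [X2] means: any atom with exactly two total connections (bonds + H).
Check the 16 heavy atoms by environment: 7× C (X4) → no; 2× C (X2) → match; 2× C (X3) → no; 2× O (X1) → no; 2× N (X3) → no; 1× S (X2) → match.
Summing the matching environments: 2 + 1 = 3 matching atoms.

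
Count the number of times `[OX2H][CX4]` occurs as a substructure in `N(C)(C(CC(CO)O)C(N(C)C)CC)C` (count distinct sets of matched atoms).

[OX2H][CX4] is the SMARTS for an aliphatic alcohol: a hydroxyl oxygen bound to an sp3 (X4) carbon.
The molecule carries 2 separate instances of a hydroxyl group (-OH) meeting every constraint; each maps to a distinct set of atoms, giving 2 matches.

2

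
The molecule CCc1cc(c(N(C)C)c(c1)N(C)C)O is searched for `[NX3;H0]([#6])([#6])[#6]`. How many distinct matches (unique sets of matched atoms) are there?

2

[NX3;H0]([#6])([#6])[#6] is the SMARTS for a tertiary amine: a trivalent nitrogen with no H, bonded to three carbons.
The molecule carries 2 separate instances of a dimethylamino group (-N(CH3)2) meeting every constraint; each maps to a distinct set of atoms, giving 2 matches.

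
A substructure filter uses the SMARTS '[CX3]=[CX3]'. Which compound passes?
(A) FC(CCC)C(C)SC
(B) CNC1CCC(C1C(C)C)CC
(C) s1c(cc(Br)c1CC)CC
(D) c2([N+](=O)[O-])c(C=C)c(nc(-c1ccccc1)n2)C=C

D

[CX3]=[CX3] describes a non-aromatic C=C double bond between two sp2 carbons (an alkene).
(A) has an ethyl group (-CH2CH3) but its C-C bond is a single bond between CX4 carbons, not CX3=CX3.
(B) has an ethyl group (-CH2CH3) but its C-C bond is a single bond between CX4 carbons, not CX3=CX3.
(C) has an ethyl group (-CH2CH3) but its C-C bond is a single bond between CX4 carbons, not CX3=CX3.
(D) contains a vinyl group (-CH=CH2), which satisfies every atom and bond constraint.
So the answer is (D).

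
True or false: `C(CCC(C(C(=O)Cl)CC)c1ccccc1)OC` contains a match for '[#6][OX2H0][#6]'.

True

The pattern [#6][OX2H0][#6] describes an aliphatic oxygen bridging two carbons with no H on the oxygen — an ether.
The molecule carries a methoxy ether (-OCH3), whose atoms satisfy every constraint of the query, so the pattern matches.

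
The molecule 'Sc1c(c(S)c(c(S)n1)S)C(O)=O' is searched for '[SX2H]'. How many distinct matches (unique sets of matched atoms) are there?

[SX2H] is the SMARTS for a thiol: an aliphatic sulfur with two connections, one being H.
The molecule carries 4 separate instances of a thiol (-SH) meeting every constraint; each maps to a distinct set of atoms, giving 4 matches.

4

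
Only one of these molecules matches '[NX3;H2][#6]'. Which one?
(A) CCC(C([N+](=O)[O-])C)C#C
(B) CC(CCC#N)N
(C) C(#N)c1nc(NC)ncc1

B

[NX3;H2][#6] describes a trivalent nitrogen with two H attached to carbon (a primary amine).
(A) has a nitro group (-[N+](=O)[O-]) but the nitrogen is [N+] with no H, not NX3H2.
(B) contains a primary amino group (-NH2), which satisfies every atom and bond constraint.
(C) has a nitrile (-C#N) but the nitrogen is NX1 (triple-bonded), not NX3 with two H.
So the answer is (B).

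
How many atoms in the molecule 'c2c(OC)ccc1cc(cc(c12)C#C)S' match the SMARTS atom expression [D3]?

5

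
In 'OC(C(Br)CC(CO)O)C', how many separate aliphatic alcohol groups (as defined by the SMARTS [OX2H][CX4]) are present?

3

[OX2H][CX4] is the SMARTS for an aliphatic alcohol: a hydroxyl oxygen bound to an sp3 (X4) carbon.
The molecule carries 3 separate instances of a hydroxyl group (-OH) meeting every constraint; each maps to a distinct set of atoms, giving 3 matches.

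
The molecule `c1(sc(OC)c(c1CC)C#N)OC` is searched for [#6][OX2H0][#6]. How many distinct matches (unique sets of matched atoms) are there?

2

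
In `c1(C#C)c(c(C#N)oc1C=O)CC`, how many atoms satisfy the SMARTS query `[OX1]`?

1

Check the 13 heavy atoms by environment: 1× o (aromatic, X2) → no; 4× c (aromatic, X3) → no; 3× C (X2) → no; 1× N (X1) → no; 2× C (X4) → no; 1× C (X3) → no; 1× O (X1) → match.
That gives 1 matching atom.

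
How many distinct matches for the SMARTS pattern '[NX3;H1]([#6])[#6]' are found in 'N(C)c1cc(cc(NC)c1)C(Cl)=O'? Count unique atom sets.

2

[NX3;H1]([#6])[#6] is the SMARTS for a secondary amine: a trivalent nitrogen with one H, bonded to two carbons.
The molecule carries 2 separate instances of an N-methylamino group (-NHCH3) meeting every constraint; each maps to a distinct set of atoms, giving 2 matches.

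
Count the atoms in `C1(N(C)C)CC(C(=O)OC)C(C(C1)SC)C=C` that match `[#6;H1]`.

5

The query [#6;H1] means: any carbon bearing exactly one hydrogen.
Check the 17 heavy atoms by environment: 3× C (H2) → no; 5× C (H1) → match; 1× S (H0) → no; 4× C (H3) → no; 1× N (H0) → no; 1× C (H0) → no; 2× O (H0) → no.
That gives 5 matching atoms.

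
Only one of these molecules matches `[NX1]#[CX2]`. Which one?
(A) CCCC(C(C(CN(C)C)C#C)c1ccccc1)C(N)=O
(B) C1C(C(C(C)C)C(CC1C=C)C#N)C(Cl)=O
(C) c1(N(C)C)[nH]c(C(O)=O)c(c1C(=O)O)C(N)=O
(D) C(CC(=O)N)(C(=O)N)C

[NX1]#[CX2] describes a nitrogen triple-bonded to a two-connected carbon (a nitrile).
(A) has a primary amide (-C(=O)NH2) but the nitrogen is NX3, not NX1.
(B) contains a nitrile (-C#N), which satisfies every atom and bond constraint.
(C) has a primary amide (-C(=O)NH2) but the nitrogen is NX3, not NX1.
(D) has a primary amide (-C(=O)NH2) but the nitrogen is NX3, not NX1.
So the answer is (B).

B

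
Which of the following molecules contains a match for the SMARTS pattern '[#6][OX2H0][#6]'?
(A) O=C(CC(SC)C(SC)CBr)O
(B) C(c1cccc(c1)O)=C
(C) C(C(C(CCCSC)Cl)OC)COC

C

[#6][OX2H0][#6] describes an aliphatic oxygen bridging two carbons with no H on the oxygen (an ether).
(A) has a carboxylic acid group (-C(=O)OH) but the -OH oxygen has H1; the =O is OX1, not OX2.
(B) has a hydroxyl group (-OH) but the oxygen has H1, not H0 bridging two carbons.
(C) contains a methoxy ether (-OCH3), which satisfies every atom and bond constraint.
So the answer is (C).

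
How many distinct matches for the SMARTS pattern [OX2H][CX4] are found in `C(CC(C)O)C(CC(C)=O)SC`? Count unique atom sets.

[OX2H][CX4] is the SMARTS for an aliphatic alcohol: a hydroxyl oxygen bound to an sp3 (X4) carbon.
Exactly one fragment in the molecule meets all constraints, giving 1 match.

1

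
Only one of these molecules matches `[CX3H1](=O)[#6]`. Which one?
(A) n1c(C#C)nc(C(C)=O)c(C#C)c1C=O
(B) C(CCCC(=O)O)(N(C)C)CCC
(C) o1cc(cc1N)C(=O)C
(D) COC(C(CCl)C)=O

A

[CX3H1](=O)[#6] describes an sp2 carbon with one H, double-bonded to O and single-bonded to carbon (an aldehyde).
(A) contains an aldehyde (-CHO), which satisfies every atom and bond constraint.
(B) has a carboxylic acid group (-C(=O)OH) but the carbonyl carbon has H0 and is bonded to O, not H1.
(C) has an acetyl/ketone group (-C(=O)CH3) but the carbonyl carbon has H0 (two carbon neighbours), not H1.
(D) has a methyl-ester group (-C(=O)OCH3) but the carbonyl carbon has H0, not H1.
So the answer is (A).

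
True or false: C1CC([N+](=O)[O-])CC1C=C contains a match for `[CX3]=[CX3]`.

The pattern [CX3]=[CX3] describes a non-aromatic C=C double bond between two sp2 carbons — an alkene.
The molecule carries a vinyl group (-CH=CH2), whose atoms satisfy every constraint of the query, so the pattern matches.

True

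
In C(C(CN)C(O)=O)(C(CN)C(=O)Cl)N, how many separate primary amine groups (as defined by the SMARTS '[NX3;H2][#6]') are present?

3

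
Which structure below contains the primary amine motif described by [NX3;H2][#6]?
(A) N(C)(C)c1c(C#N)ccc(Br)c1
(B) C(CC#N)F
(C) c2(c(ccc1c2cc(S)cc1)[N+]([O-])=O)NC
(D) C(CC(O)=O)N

[NX3;H2][#6] describes a trivalent nitrogen with two H attached to carbon (a primary amine).
(A) has a nitrile (-C#N) but the nitrogen is NX1 (triple-bonded), not NX3 with two H.
(B) has a nitrile (-C#N) but the nitrogen is NX1 (triple-bonded), not NX3 with two H.
(C) has a nitro group (-[N+](=O)[O-]) but the nitrogen is [N+] with no H, not NX3H2.
(D) contains a primary amino group (-NH2), which satisfies every atom and bond constraint.
So the answer is (D).

D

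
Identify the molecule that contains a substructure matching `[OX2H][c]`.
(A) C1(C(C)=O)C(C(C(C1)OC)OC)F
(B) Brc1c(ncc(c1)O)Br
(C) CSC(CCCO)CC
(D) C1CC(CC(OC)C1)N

B

[OX2H][c] describes a hydroxyl oxygen attached to an aromatic carbon (a phenol).
(A) has a methoxy ether (-OCH3) but the oxygen has H0, not H1.
(B) contains a hydroxyl group (-OH), which satisfies every atom and bond constraint.
(C) has a hydroxyl group (-OH) but the -OH is on an aliphatic carbon, not an aromatic c.
(D) has a methoxy ether (-OCH3) but the oxygen has H0, not H1.
So the answer is (B).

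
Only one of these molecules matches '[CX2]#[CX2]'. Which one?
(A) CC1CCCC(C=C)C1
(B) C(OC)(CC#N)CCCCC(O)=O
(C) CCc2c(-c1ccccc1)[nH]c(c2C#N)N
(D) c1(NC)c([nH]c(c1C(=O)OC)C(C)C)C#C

[CX2]#[CX2] describes a carbon-carbon triple bond (an alkyne).
(A) has a vinyl group (-CH=CH2) but the C=C is a double bond; both carbons are CX3, not CX2.
(B) has a nitrile (-C#N) but the triple bond is C#N, not C#C.
(C) has a nitrile (-C#N) but the triple bond is C#N, not C#C.
(D) contains an ethynyl group (-C#CH), which satisfies every atom and bond constraint.
So the answer is (D).

D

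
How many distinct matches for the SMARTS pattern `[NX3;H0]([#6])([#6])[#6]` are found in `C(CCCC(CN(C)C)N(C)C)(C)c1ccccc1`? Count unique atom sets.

2

[NX3;H0]([#6])([#6])[#6] is the SMARTS for a tertiary amine: a trivalent nitrogen with no H, bonded to three carbons.
The molecule carries 2 separate instances of a dimethylamino group (-N(CH3)2) meeting every constraint; each maps to a distinct set of atoms, giving 2 matches.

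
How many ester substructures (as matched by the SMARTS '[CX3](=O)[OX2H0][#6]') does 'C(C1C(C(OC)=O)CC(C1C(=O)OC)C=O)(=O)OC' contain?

3

[CX3](=O)[OX2H0][#6] is the SMARTS for an ester: a carbonyl carbon bonded to an oxygen that is itself bonded to carbon (no H on that O).
The molecule carries 3 separate instances of a methyl-ester group (-C(=O)OCH3) meeting every constraint; each maps to a distinct set of atoms, giving 3 matches.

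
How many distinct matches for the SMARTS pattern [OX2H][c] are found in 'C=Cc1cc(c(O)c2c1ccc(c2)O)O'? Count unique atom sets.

[OX2H][c] is the SMARTS for a phenol: a hydroxyl oxygen attached to an aromatic carbon.
The molecule carries 3 separate instances of a hydroxyl group (-OH) meeting every constraint; each maps to a distinct set of atoms, giving 3 matches.

3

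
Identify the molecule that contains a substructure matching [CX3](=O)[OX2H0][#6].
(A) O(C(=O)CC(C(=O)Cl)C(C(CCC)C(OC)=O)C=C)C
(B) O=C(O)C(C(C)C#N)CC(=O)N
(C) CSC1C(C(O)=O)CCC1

A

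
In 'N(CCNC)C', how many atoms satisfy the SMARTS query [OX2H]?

The query [OX2H] means: aliphatic oxygen with two connections, one of which is H — an -OH oxygen.
Check the 6 heavy atoms by environment: 2× C (H2, X4) → no; 2× N (H1, X3) → no; 2× C (H3, X4) → no.
No environment satisfies the query, so 0 matching atoms.

0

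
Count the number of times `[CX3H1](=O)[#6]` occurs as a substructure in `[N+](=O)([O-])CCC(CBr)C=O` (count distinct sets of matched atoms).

1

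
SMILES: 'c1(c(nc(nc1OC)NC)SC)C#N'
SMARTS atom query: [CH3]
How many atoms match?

The query [CH3] means: aliphatic carbon with exactly three hydrogens.
Check the 14 heavy atoms by environment: 2× n (aromatic, H0) → no; 4× c (aromatic, H0) → no; 1× C (H0) → no; 1× N (H0) → no; 1× N (H1) → no; 3× C (H3) → match; 1× S (H0) → no; 1× O (H0) → no.
That gives 3 matching atoms.

3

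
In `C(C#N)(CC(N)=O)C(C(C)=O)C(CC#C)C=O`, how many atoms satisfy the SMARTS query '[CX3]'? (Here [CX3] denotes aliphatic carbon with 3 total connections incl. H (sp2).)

The query [CX3] means: C with X3: aliphatic carbon with exactly 3 total connections.
Check the 17 heavy atoms by environment: 6× C (X4) → no; 3× C (X2) → no; 1× N (X1) → no; 3× C (X3) → match; 3× O (X1) → no; 1× N (X3) → no.
That gives 3 matching atoms.

3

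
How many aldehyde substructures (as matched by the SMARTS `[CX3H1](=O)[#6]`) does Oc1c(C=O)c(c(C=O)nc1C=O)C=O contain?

4

[CX3H1](=O)[#6] is the SMARTS for an aldehyde: an sp2 carbon with one H, double-bonded to O and single-bonded to carbon.
The molecule carries 4 separate instances of an aldehyde (-CHO) meeting every constraint; each maps to a distinct set of atoms, giving 4 matches.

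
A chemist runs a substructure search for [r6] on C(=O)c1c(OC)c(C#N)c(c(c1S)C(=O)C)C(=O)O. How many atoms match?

Check the 19 heavy atoms by environment: 6× c (aromatic, in 6-ring) → match; 6× C (acyclic) → no; 5× O (acyclic) → no; 1× S (acyclic) → no; 1× N (acyclic) → no.
That gives 6 matching atoms.

6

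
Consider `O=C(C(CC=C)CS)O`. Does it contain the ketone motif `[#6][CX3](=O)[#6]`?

No

The pattern [#6][CX3](=O)[#6] describes a carbonyl carbon (no H) flanked by two carbons — a ketone.
The closest candidate here is a carboxylic acid group (-C(=O)OH), but one neighbour of the carbonyl carbon is O, not C. No other fragment satisfies the full query, so there is no match.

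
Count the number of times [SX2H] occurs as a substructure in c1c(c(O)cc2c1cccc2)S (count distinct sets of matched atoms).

1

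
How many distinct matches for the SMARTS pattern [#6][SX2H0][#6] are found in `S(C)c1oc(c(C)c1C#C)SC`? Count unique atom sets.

2

[#6][SX2H0][#6] is the SMARTS for a thioether: an aliphatic sulfur bridging two carbons with no H on the sulfur.
The molecule carries 2 separate instances of a methylthio ether (-SCH3) meeting every constraint; each maps to a distinct set of atoms, giving 2 matches.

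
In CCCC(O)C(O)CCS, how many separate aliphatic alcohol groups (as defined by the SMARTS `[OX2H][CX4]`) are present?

[OX2H][CX4] is the SMARTS for an aliphatic alcohol: a hydroxyl oxygen bound to an sp3 (X4) carbon.
The molecule carries 2 separate instances of a hydroxyl group (-OH) meeting every constraint; each maps to a distinct set of atoms, giving 2 matches.

2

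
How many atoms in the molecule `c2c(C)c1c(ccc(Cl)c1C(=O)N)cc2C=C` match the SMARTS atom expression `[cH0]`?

6

The query [cH0] means: aromatic carbon with no attached hydrogen (substituted or ring-fusion).
Check the 17 heavy atoms by environment: 6× c (aromatic, H0) → match; 4× c (aromatic, H1) → no; 1× C (H0) → no; 1× O (H0) → no; 1× N (H2) → no; 1× C (H3) → no; 1× C (H1) → no; 1× C (H2) → no; 1× Cl (H0) → no.
That gives 6 matching atoms.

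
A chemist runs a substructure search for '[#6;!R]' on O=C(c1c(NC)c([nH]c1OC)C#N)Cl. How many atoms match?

4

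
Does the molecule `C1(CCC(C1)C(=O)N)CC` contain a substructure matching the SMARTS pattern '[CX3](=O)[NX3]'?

Yes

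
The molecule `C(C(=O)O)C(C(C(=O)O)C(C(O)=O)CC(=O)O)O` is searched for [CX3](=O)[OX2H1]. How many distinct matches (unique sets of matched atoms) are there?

4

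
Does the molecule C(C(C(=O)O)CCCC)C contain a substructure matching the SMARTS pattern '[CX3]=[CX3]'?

No

The pattern [CX3]=[CX3] describes a non-aromatic C=C double bond between two sp2 carbons — an alkene.
The closest candidate here is an ethyl group (-CH2CH3), but its C-C bond is a single bond between CX4 carbons, not CX3=CX3. No other fragment satisfies the full query, so there is no match.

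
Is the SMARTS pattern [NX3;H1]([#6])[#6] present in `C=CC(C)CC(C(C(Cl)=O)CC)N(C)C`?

The pattern [NX3;H1]([#6])[#6] describes a trivalent nitrogen with one H, bonded to two carbons — a secondary amine.
The closest candidate here is a dimethylamino group (-N(CH3)2), but the nitrogen has H0, not H1. No other fragment satisfies the full query, so there is no match.

No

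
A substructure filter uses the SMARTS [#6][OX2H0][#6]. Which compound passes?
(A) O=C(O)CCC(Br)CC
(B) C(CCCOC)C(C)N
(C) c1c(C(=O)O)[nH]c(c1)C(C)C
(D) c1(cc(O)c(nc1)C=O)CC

[#6][OX2H0][#6] describes an aliphatic oxygen bridging two carbons with no H on the oxygen (an ether).
(A) has a carboxylic acid group (-C(=O)OH) but the -OH oxygen has H1; the =O is OX1, not OX2.
(B) contains a methoxy ether (-OCH3), which satisfies every atom and bond constraint.
(C) has a carboxylic acid group (-C(=O)OH) but the -OH oxygen has H1; the =O is OX1, not OX2.
(D) has a hydroxyl group (-OH) but the oxygen has H1, not H0 bridging two carbons.
So the answer is (B).

B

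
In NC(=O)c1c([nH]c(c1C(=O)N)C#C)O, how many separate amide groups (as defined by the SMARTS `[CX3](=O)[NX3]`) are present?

2

[CX3](=O)[NX3] is the SMARTS for an amide: a carbonyl carbon bonded to a trivalent nitrogen.
The molecule carries 2 separate instances of a primary amide (-C(=O)NH2) meeting every constraint; each maps to a distinct set of atoms, giving 2 matches.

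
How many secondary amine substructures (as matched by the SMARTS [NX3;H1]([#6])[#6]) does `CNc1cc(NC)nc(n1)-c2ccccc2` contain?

[NX3;H1]([#6])[#6] is the SMARTS for a secondary amine: a trivalent nitrogen with one H, bonded to two carbons.
The molecule carries 2 separate instances of an N-methylamino group (-NHCH3) meeting every constraint; each maps to a distinct set of atoms, giving 2 matches.

2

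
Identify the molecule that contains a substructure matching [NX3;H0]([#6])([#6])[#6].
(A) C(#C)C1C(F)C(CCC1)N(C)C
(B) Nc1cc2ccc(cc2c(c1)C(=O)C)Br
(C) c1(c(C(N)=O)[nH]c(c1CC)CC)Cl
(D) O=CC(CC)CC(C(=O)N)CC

A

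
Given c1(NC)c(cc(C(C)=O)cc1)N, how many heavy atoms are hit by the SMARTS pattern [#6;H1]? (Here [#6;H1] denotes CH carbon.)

3

The query [#6;H1] means: any carbon bearing exactly one hydrogen.
Check the 12 heavy atoms by environment: 3× c (aromatic, H0) → no; 3× c (aromatic, H1) → match; 1× N (H1) → no; 2× C (H3) → no; 1× N (H2) → no; 1× C (H0) → no; 1× O (H0) → no.
That gives 3 matching atoms.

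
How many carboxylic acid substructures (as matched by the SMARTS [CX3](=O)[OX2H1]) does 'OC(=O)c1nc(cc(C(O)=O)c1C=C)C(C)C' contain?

[CX3](=O)[OX2H1] is the SMARTS for a carboxylic acid: an sp2 carbon double-bonded to O and single-bonded to an -OH oxygen.
The molecule carries 2 separate instances of a carboxylic acid group (-C(=O)OH) meeting every constraint; each maps to a distinct set of atoms, giving 2 matches.

2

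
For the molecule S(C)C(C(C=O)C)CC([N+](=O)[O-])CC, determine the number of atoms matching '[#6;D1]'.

3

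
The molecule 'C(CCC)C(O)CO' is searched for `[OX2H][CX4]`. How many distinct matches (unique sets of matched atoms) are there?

2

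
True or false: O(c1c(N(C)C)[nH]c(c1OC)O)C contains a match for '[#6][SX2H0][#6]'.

False

The pattern [#6][SX2H0][#6] describes an aliphatic sulfur bridging two carbons with no H on the sulfur — a thioether.
The closest candidate here is a methoxy ether (-OCH3), but the bridging atom is O, not S. No other fragment satisfies the full query, so there is no match.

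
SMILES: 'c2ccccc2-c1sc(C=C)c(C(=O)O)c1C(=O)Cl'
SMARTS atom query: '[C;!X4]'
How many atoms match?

4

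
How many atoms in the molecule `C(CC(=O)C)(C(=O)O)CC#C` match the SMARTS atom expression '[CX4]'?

Check the 11 heavy atoms by environment: 4× C (X4) → match; 2× C (X2) → no; 2× C (X3) → no; 2× O (X1) → no; 1× O (X2) → no.
That gives 4 matching atoms.

4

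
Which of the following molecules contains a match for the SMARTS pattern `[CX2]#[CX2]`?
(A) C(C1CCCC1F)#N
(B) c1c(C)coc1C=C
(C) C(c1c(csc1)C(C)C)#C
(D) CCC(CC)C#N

[CX2]#[CX2] describes a carbon-carbon triple bond (an alkyne).
(A) has a nitrile (-C#N) but the triple bond is C#N, not C#C.
(B) has a vinyl group (-CH=CH2) but the C=C is a double bond; both carbons are CX3, not CX2.
(C) contains an ethynyl group (-C#CH), which satisfies every atom and bond constraint.
(D) has a nitrile (-C#N) but the triple bond is C#N, not C#C.
So the answer is (C).

C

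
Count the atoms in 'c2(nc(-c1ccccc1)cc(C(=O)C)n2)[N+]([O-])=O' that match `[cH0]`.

4

The query [cH0] means: aromatic carbon with no attached hydrogen (substituted or ring-fusion).
Check the 18 heavy atoms by environment: 2× n (aromatic, H0) → no; 4× c (aromatic, H0) → match; 6× c (aromatic, H1) → no; 1× N (charge +1, H0) → no; 1× O (charge -1, H0) → no; 2× O (H0) → no; 1× C (H0) → no; 1× C (H3) → no.
That gives 4 matching atoms.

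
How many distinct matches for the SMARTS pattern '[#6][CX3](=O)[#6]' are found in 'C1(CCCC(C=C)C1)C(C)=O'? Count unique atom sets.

[#6][CX3](=O)[#6] is the SMARTS for a ketone: a carbonyl carbon (no H) flanked by two carbons.
Exactly one fragment in the molecule meets all constraints, giving 1 match.

1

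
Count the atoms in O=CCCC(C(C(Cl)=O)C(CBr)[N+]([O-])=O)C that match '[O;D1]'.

The query [O;D1] means: aliphatic oxygen bonded to exactly one heavy atom.
Check the 16 heavy atoms by environment: 4× C (D2) → no; 4× C (D3) → no; 3× O (D1) → match; 1× Cl (D1) → no; 1× C (D1) → no; 1× Br (D1) → no; 1× N (charge +1, D3) → no; 1× O (charge -1, D1) → match.
Summing the matching environments: 3 + 1 = 4 matching atoms.

4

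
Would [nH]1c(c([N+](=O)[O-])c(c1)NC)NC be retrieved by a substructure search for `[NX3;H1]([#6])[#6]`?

Yes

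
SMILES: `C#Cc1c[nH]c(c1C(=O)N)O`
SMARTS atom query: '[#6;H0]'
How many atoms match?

5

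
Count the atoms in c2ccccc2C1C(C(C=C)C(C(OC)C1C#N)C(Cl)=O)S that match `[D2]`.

The query [D2] means: atom with exactly two heavy-atom neighbours.
Check the 22 heavy atoms by environment: 7× C (D3) → no; 2× C (D2) → match; 2× C (D1) → no; 1× O (D1) → no; 1× Cl (D1) → no; 1× O (D2) → match; 1× c (aromatic, D3) → no; 5× c (aromatic, D2) → match; 1× N (D1) → no; 1× S (D1) → no.
Summing the matching environments: 2 + 1 + 5 = 8 matching atoms.

8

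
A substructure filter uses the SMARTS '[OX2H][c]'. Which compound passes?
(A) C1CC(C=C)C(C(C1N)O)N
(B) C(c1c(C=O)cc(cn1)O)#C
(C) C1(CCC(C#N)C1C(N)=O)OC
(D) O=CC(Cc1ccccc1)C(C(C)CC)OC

B

[OX2H][c] describes a hydroxyl oxygen attached to an aromatic carbon (a phenol).
(A) has a hydroxyl group (-OH) but the -OH is on an aliphatic carbon, not an aromatic c.
(B) contains a hydroxyl group (-OH), which satisfies every atom and bond constraint.
(C) has a methoxy ether (-OCH3) but the oxygen has H0, not H1.
(D) has a methoxy ether (-OCH3) but the oxygen has H0, not H1.
So the answer is (B).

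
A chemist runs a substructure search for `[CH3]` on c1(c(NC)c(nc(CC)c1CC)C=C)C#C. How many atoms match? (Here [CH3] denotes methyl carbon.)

The query [CH3] means: aliphatic carbon with exactly three hydrogens.
Check the 16 heavy atoms by environment: 1× n (aromatic, H0) → no; 5× c (aromatic, H0) → no; 2× C (H1) → no; 3× C (H2) → no; 1× C (H0) → no; 1× N (H1) → no; 3× C (H3) → match.
That gives 3 matching atoms.

3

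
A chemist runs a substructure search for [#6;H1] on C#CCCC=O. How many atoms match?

2

Check the 6 heavy atoms by environment: 2× C (H2) → no; 1× C (H0) → no; 2× C (H1) → match; 1× O (H0) → no.
That gives 2 matching atoms.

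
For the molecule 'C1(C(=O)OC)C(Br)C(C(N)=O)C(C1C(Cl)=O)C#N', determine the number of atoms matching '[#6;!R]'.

5

Check the 18 heavy atoms by environment: 5× C (in 5-ring) → no; 5× C (acyclic) → match; 4× O (acyclic) → no; 2× N (acyclic) → no; 1× Cl (acyclic) → no; 1× Br (acyclic) → no.
That gives 5 matching atoms.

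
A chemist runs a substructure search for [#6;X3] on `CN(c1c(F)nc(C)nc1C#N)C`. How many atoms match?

4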